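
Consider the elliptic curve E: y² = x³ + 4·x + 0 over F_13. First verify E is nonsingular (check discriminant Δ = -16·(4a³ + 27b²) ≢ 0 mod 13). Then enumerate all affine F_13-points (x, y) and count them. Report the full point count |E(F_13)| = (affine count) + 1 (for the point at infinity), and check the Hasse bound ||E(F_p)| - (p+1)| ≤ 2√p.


Affine points = {(0, 0), (2, 4), (2, 9), (3, 0), (10, 0), (11, 6), (11, 7)}; affine count = 7; |E(F_13)| = 8.

Discriminant check: Δ ∝ 4a³ + 27b² = 4·4³ + 27·0² = 4·64 + 27·0 ≡ 9 (mod 13). Nonzero ⇒ E is nonsingular.
For each x ∈ F_13, compute rhs = x³ + 4·x + 0 mod 13, then count y ∈ F_13 with y² ≡ rhs.
  x = 0: rhs = 0, matching y values: 0 (1 points).
  x = 1: rhs = 5, matching y values: none (0 points).
  x = 2: rhs = 3, matching y values: 4, 9 (2 points).
  x = 3: rhs = 0, matching y values: 0 (1 points).
  x = 4: rhs = 2, matching y values: none (0 points).
  x = 5: rhs = 2, matching y values: none (0 points).
  x = 6: rhs = 6, matching y values: none (0 points).
  x = 7: rhs = 7, matching y values: none (0 points).
  x = 8: rhs = 11, matching y values: none (0 points).
  x = 9: rhs = 11, matching y values: none (0 points).
  x = 10: rhs = 0, matching y values: 0 (1 points).
  x = 11: rhs = 10, matching y values: 6, 7 (2 points).
  x = 12: rhs = 8, matching y values: none (0 points).
Total affine count: 7.
Full point count |E(F_13)| = 7 + 1 = 8.
Hasse bound: |8 − (13+1)| = |-6| = 6 ≤ 2√13 ≈ 7.2111 ✓.


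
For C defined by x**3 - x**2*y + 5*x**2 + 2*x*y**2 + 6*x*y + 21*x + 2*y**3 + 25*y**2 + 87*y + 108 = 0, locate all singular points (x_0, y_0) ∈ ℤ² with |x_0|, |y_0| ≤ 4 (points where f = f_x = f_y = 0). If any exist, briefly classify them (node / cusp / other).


Singular points: {(-3, -3)}; classification: node.

Compute partial derivatives:
  f_x = 3*x**2 - 2*x*y + 10*x + 2*y**2 + 6*y + 21.
  f_y = -x**2 + 4*x*y + 6*x + 6*y**2 + 50*y + 87.
Scan x_0 ∈ {−4, ..., 4}. For each x_0, f_y(x_0, y) is a polynomial in y; find its integer roots y ∈ {−4, ..., 4}, then test f_x and f at those candidates.
  x = -4: f_y(-4, y) = 6*y**2 + 34*y + 47; no integer root y with |y| ≤ 4.
  x = -3: f_y(-3, y) = 6*y**2 + 38*y + 60; vanishes at y ∈ {-3}. (-3, -3): f_x = 0, f = 0 — SINGULAR.
  x = -2: f_y(-2, y) = 6*y**2 + 42*y + 71; no integer root y with |y| ≤ 4.
  x = -1: f_y(-1, y) = 6*y**2 + 46*y + 80; no integer root y with |y| ≤ 4.
  x = 0: f_y(0, y) = 6*y**2 + 50*y + 87; no integer root y with |y| ≤ 4.
  x = 1: f_y(1, y) = 6*y**2 + 54*y + 92; no integer root y with |y| ≤ 4.
  x = 2: f_y(2, y) = 6*y**2 + 58*y + 95; no integer root y with |y| ≤ 4.
  x = 3: f_y(3, y) = 6*y**2 + 62*y + 96; no integer root y with |y| ≤ 4.
  x = 4: f_y(4, y) = 6*y**2 + 66*y + 95; no integer root y with |y| ≤ 4.
Only singular point on the grid: (-3, -3).
Classify: substitute x = -3 + u, y = -3 + v and expand: f = u**3 - u**2*v - u**2 + 2*u*v**2 + 2*v**3 + v**2.
No constant or linear terms (consistent with a singular point). Quadratic part: -u**2 + v**2. Cubic part: u**3 - u**2*v + 2*u*v**2 + 2*v**3.
The quadratic part v**2 - u**2 = (v − u)(v + u) splits into two distinct linear factors, so there are two distinct tangent lines y − -3 = ±(x − -3) — this is a node (ordinary double point).
Classification: node.


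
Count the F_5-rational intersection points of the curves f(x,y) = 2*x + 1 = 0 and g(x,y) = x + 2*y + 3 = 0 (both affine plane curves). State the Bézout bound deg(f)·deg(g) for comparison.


Common zeros: {(2, 0)}; count = 1; Bézout bound = 1.

deg(f) = 1, deg(g) = 1, so Bézout bound = 1.
Scan x ∈ F_5. For each x, list the y ∈ F_5 with f(x, y) ≡ 0 and those with g(x, y) ≡ 0 (mod 5); the common zeros in that column are the intersection.
  x = 0: f ≡ 0 at y ∈ ∅; g ≡ 0 at y ∈ {1}; common: ∅.
  x = 1: f ≡ 0 at y ∈ ∅; g ≡ 0 at y ∈ {3}; common: ∅.
  x = 2: f ≡ 0 at y ∈ {0, 1, 2, 3, 4}; g ≡ 0 at y ∈ {0}; common: {0}.
  x = 3: f ≡ 0 at y ∈ ∅; g ≡ 0 at y ∈ {2}; common: ∅.
  x = 4: f ≡ 0 at y ∈ ∅; g ≡ 0 at y ∈ {4}; common: ∅.
Collecting: common zeros = {(2, 0)}, so the count is 1.
Comparison with the Bézout bound: 1 ≤ 1 = deg(f)·deg(g), as expected for curves with no common component (the bound is attained).


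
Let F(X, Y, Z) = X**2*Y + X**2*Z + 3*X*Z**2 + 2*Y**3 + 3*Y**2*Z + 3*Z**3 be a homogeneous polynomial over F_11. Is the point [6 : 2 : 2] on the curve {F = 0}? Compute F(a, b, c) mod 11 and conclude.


F(6,2,2) ≡ 5 (mod 11); P is NOT on the curve.

Evaluate F(6, 2, 2) term-by-term (mod 11).
  X**2*Y ↦ 1·36·2·1 = 72
  X**2*Z ↦ 1·36·1·2 = 72
  3*X*Z**2 ↦ 3·6·1·4 = 72
  2*Y**3 ↦ 2·1·8·1 = 16
  3*Y**2*Z ↦ 3·1·4·2 = 24
  3*Z**3 ↦ 3·1·1·8 = 24
Sum: F(6, 2, 2) = (72) + (72) + (72) + (16) + (24) + (24) = 280.
Reducing mod 11: 280 ≡ 5 (mod 11).
Since F(a, b, c) ≡ 5 ≠ 0 (mod 11), P does NOT lie on the curve.


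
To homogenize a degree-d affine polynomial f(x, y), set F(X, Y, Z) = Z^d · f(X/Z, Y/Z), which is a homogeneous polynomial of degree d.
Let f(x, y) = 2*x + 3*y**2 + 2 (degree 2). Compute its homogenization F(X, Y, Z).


F(X, Y, Z) = 2*X*Z + 3*Y**2 + 2*Z**2

deg(f) = 2.
Substitute x = X/Z, y = Y/Z into f, then multiply by Z^2.
  monomial 2·x^1·y^0 ↦ 2·X^1·Y^0·Z^1.
  monomial 3·x^0·y^2 ↦ 3·X^0·Y^2·Z^0.
  monomial 2·x^0·y^0 ↦ 2·X^0·Y^0·Z^2.
Collecting: F(X, Y, Z) = 2*X*Z + 3*Y**2 + 2*Z**2.


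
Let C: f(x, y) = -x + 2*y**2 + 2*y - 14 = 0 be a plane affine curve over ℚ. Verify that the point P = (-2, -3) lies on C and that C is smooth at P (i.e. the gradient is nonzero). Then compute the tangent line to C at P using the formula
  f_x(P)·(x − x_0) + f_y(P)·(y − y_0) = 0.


Tangent line at P: -x - 10*y - 32 = 0.

Step 1: f(-2, -3) = 0, so P lies on C.
Step 2: partial derivatives
  f_x(x, y) = -1, f_y(x, y) = 4*y + 2.
  f_x(P) = -1, f_y(P) = -10 (gradient nonzero, so P is smooth).
Step 3: tangent line at P: -1·(x − -2) + -10·(y − -3) = 0.
Expanding: -x - 10*y - 32 = 0.


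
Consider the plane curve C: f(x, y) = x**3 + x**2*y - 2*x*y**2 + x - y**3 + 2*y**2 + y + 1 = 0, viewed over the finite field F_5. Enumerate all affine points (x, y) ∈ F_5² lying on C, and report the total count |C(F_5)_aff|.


Affine F_5-points: {(0, 3), (2, 2), (2, 4)}; count = 3.

For each of the 25 pairs (x, y) ∈ F_5², evaluate f(x, y) mod 5. Record the zeros.
  x = 0: [0↦1, 1↦3, 2↦3, 3↦0, 4↦3]  zeros at y ∈ {3}
  x = 1: [0↦3, 1↦4, 2↦4, 3↦2, 4↦2]  zeros at y ∈ ∅
  x = 2: [0↦1, 1↦3, 2↦0, 3↦1, 4↦0]  zeros at y ∈ {2, 4}
  x = 3: [0↦1, 1↦1, 2↦2, 3↦3, 4↦3]  zeros at y ∈ ∅
  x = 4: [0↦4, 1↦4, 2↦1, 3↦4, 4↦2]  zeros at y ∈ ∅
Collecting zeros: affine points = {(0, 3), (2, 2), (2, 4)}.
Total count |C(F_5)_aff| = 3.


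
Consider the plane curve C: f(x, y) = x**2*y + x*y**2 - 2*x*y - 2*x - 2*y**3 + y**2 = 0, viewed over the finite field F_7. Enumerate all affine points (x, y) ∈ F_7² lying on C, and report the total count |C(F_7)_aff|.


Affine F_7-points: {(0, 0), (0, 4), (2, 4), (3, 2), (4, 3), (5, 2), (5, 3), (5, 5)}; count = 8.

For each of the 49 pairs (x, y) ∈ F_7², evaluate f(x, y) mod 7. Record the zeros.
  x = 0: [0↦0, 1↦6, 2↦2, 3↦4, 4↦0, 5↦6, 6↦3]  zeros at y ∈ {0, 4}
  x = 1: [0↦5, 1↦4, 2↦2, 3↦1, 4↦3, 5↦3, 6↦3]  zeros at y ∈ ∅
  x = 2: [0↦3, 1↦4, 2↦6, 3↦4, 4↦0, 5↦3, 6↦1]  zeros at y ∈ {4}
  x = 3: [0↦1, 1↦6, 2↦0, 3↦6, 4↦5, 5↦6, 6↦4]  zeros at y ∈ {2}
  x = 4: [0↦6, 1↦3, 2↦5, 3↦0, 4↦4, 5↦5, 6↦5]  zeros at y ∈ {3}
  x = 5: [0↦4, 1↦2, 2↦0, 3↦0, 4↦4, 5↦0, 6↦4]  zeros at y ∈ {2, 3, 5}
  x = 6: [0↦2, 1↦3, 2↦6, 3↦6, 4↦5, 5↦5, 6↦1]  zeros at y ∈ ∅
Collecting zeros: affine points = {(0, 0), (0, 4), (2, 4), (3, 2), (4, 3), (5, 2), (5, 3), (5, 5)}.
Total count |C(F_7)_aff| = 8.


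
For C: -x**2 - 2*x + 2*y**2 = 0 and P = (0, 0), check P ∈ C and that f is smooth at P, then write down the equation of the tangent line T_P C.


Tangent line at P: -2*x = 0.

Step 1: f(0, 0) = 0, so P lies on C.
Step 2: partial derivatives
  f_x(x, y) = -2*x - 2, f_y(x, y) = 4*y.
  f_x(P) = -2, f_y(P) = 0 (gradient nonzero, so P is smooth).
Step 3: tangent line at P: -2·(x − 0) + 0·(y − 0) = 0.
Expanding: -2*x = 0.


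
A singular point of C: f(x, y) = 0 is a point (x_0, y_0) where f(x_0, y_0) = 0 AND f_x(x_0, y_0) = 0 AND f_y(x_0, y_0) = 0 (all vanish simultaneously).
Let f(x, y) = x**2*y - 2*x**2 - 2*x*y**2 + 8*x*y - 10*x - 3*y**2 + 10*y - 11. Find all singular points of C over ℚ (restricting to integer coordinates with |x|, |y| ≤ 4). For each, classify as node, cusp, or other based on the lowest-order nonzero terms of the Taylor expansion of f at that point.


Singular points: {(-2, 1)}; classification: node.

Compute partial derivatives:
  f_x = 2*x*y - 4*x - 2*y**2 + 8*y - 10.
  f_y = x**2 - 4*x*y + 8*x - 6*y + 10.
Scan x_0 ∈ {−4, ..., 4}. For each x_0, f_y(x_0, y) is a polynomial in y; find its integer roots y ∈ {−4, ..., 4}, then test f_x and f at those candidates.
  x = -4: f_y(-4, y) = 10*y - 6; no integer root y with |y| ≤ 4.
  x = -3: f_y(-3, y) = 6*y - 5; no integer root y with |y| ≤ 4.
  x = -2: f_y(-2, y) = 2*y - 2; vanishes at y ∈ {1}. (-2, 1): f_x = 0, f = 0 — SINGULAR.
  x = -1: f_y(-1, y) = 3 - 2*y; no integer root y with |y| ≤ 4.
  x = 0: f_y(0, y) = 10 - 6*y; no integer root y with |y| ≤ 4.
  x = 1: f_y(1, y) = 19 - 10*y; no integer root y with |y| ≤ 4.
  x = 2: f_y(2, y) = 30 - 14*y; no integer root y with |y| ≤ 4.
  x = 3: f_y(3, y) = 43 - 18*y; no integer root y with |y| ≤ 4.
  x = 4: f_y(4, y) = 58 - 22*y; no integer root y with |y| ≤ 4.
Only singular point on the grid: (-2, 1).
Classify: substitute x = -2 + u, y = 1 + v and expand: f = u**2*v - u**2 - 2*u*v**2 + v**2.
No constant or linear terms (consistent with a singular point). Quadratic part: -u**2 + v**2. Cubic part: u**2*v - 2*u*v**2.
The quadratic part v**2 - u**2 = (v − u)(v + u) splits into two distinct linear factors, so there are two distinct tangent lines y − 1 = ±(x − -2) — this is a node (ordinary double point).
Classification: node.


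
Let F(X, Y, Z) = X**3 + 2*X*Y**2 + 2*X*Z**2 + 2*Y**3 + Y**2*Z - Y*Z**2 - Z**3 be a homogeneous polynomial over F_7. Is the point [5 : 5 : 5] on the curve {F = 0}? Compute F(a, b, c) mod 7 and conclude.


F(5,5,5) ≡ 1 (mod 7); P is NOT on the curve.

Evaluate F(5, 5, 5) term-by-term (mod 7).
  X**3 ↦ 1·125·1·1 = 125
  2*X*Y**2 ↦ 2·5·25·1 = 250
  2*X*Z**2 ↦ 2·5·1·25 = 250
  2*Y**3 ↦ 2·1·125·1 = 250
  Y**2*Z ↦ 1·1·25·5 = 125
  -Y*Z**2 ↦ -1·1·5·25 = -125
  -Z**3 ↦ -1·1·1·125 = -125
Sum: F(5, 5, 5) = (125) + (250) + (250) + (250) + (125) + (-125) + (-125) = 750.
Reducing mod 7: 750 ≡ 1 (mod 7).
Since F(a, b, c) ≡ 1 ≠ 0 (mod 7), P does NOT lie on the curve.


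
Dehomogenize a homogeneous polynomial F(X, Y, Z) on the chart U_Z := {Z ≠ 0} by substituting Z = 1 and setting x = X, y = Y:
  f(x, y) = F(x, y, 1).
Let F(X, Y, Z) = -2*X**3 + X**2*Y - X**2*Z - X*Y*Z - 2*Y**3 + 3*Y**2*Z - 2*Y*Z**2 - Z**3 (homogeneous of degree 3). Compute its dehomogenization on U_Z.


f(x, y) = -2*x**3 + x**2*y - x**2 - x*y - 2*y**3 + 3*y**2 - 2*y - 1

On U_Z we set Z = 1. Each monomial c·X^i·Y^j·Z^k in F becomes c·x^i·y^j·1^k = c·x^i·y^j.
Substituting Z = 1: F(X, Y, 1) = -2*x**3 + x**2*y - x**2 - x*y - 2*y**3 + 3*y**2 - 2*y - 1.
Note: deg(f) ≤ deg(F) = 3; strict inequality happens when F is divisible by Z (lost terms).


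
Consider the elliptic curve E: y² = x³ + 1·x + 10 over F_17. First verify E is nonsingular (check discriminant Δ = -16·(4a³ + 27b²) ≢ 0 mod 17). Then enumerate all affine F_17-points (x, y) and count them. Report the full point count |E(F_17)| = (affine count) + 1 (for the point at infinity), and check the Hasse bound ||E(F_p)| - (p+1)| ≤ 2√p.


Affine points = {(5, 2), (5, 15), (9, 0), (10, 0), (11, 3), (11, 14), (12, 4), (12, 13), (15, 0), (16, 5), (16, 12)}; affine count = 11; |E(F_17)| = 12.

Discriminant check: Δ ∝ 4a³ + 27b² = 4·1³ + 27·10² = 4·1 + 27·100 ≡ 1 (mod 17). Nonzero ⇒ E is nonsingular.
For each x ∈ F_17, compute rhs = x³ + 1·x + 10 mod 17, then count y ∈ F_17 with y² ≡ rhs.
  x = 0: rhs = 10, matching y values: none (0 points).
  x = 1: rhs = 12, matching y values: none (0 points).
  x = 2: rhs = 3, matching y values: none (0 points).
  x = 3: rhs = 6, matching y values: none (0 points).
  x = 4: rhs = 10, matching y values: none (0 points).
  x = 5: rhs = 4, matching y values: 2, 15 (2 points).
  x = 6: rhs = 11, matching y values: none (0 points).
  x = 7: rhs = 3, matching y values: none (0 points).
  x = 8: rhs = 3, matching y values: none (0 points).
  x = 9: rhs = 0, matching y values: 0 (1 points).
  x = 10: rhs = 0, matching y values: 0 (1 points).
  x = 11: rhs = 9, matching y values: 3, 14 (2 points).
  x = 12: rhs = 16, matching y values: 4, 13 (2 points).
  x = 13: rhs = 10, matching y values: none (0 points).
  x = 14: rhs = 14, matching y values: none (0 points).
  x = 15: rhs = 0, matching y values: 0 (1 points).
  x = 16: rhs = 8, matching y values: 5, 12 (2 points).
Total affine count: 11.
Full point count |E(F_17)| = 11 + 1 = 12.
Hasse bound: |12 − (17+1)| = |-6| = 6 ≤ 2√17 ≈ 8.2462 ✓.


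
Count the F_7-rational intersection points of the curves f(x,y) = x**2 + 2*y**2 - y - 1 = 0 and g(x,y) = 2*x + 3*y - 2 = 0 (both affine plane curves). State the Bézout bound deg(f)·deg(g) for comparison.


Common zeros: {(0, 3), (1, 0)}; count = 2; Bézout bound = 2.

deg(f) = 2, deg(g) = 1, so Bézout bound = 2.
Scan x ∈ F_7. For each x, list the y ∈ F_7 with f(x, y) ≡ 0 and those with g(x, y) ≡ 0 (mod 7); the common zeros in that column are the intersection.
  x = 0: f ≡ 0 at y ∈ {1, 3}; g ≡ 0 at y ∈ {3}; common: {3}.
  x = 1: f ≡ 0 at y ∈ {0, 4}; g ≡ 0 at y ∈ {0}; common: {0}.
  x = 2: f ≡ 0 at y ∈ ∅; g ≡ 0 at y ∈ {4}; common: ∅.
  x = 3: f ≡ 0 at y ∈ {2}; g ≡ 0 at y ∈ {1}; common: ∅.
  x = 4: f ≡ 0 at y ∈ {2}; g ≡ 0 at y ∈ {5}; common: ∅.
  x = 5: f ≡ 0 at y ∈ ∅; g ≡ 0 at y ∈ {2}; common: ∅.
  x = 6: f ≡ 0 at y ∈ {0, 4}; g ≡ 0 at y ∈ {6}; common: ∅.
Collecting: common zeros = {(0, 3), (1, 0)}, so the count is 2.
Comparison with the Bézout bound: 2 ≤ 2 = deg(f)·deg(g), as expected for curves with no common component (the bound is attained).


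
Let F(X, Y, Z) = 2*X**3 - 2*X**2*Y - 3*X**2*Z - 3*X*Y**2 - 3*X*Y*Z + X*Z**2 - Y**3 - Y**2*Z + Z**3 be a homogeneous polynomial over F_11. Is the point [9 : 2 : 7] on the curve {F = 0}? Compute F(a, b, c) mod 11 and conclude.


F(9,2,7) ≡ 3 (mod 11); P is NOT on the curve.

Evaluate F(9, 2, 7) term-by-term (mod 11).
  2*X**3 ↦ 2·729·1·1 = 1458
  -2*X**2*Y ↦ -2·81·2·1 = -324
  -3*X**2*Z ↦ -3·81·1·7 = -1701
  -3*X*Y**2 ↦ -3·9·4·1 = -108
  -3*X*Y*Z ↦ -3·9·2·7 = -378
  X*Z**2 ↦ 1·9·1·49 = 441
  -Y**3 ↦ -1·1·8·1 = -8
  -Y**2*Z ↦ -1·1·4·7 = -28
  Z**3 ↦ 1·1·1·343 = 343
Sum: F(9, 2, 7) = (1458) + (-324) + (-1701) + (-108) + (-378) + (441) + (-8) + (-28) + (343) = -305.
Reducing mod 11: -305 ≡ 3 (mod 11).
Since F(a, b, c) ≡ 3 ≠ 0 (mod 11), P does NOT lie on the curve.


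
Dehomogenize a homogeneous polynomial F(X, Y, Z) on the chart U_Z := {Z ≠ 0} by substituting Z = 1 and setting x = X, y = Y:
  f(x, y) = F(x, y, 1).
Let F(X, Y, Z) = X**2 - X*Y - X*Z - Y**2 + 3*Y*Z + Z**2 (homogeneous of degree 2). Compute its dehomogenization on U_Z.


f(x, y) = x**2 - x*y - x - y**2 + 3*y + 1

On U_Z we set Z = 1. Each monomial c·X^i·Y^j·Z^k in F becomes c·x^i·y^j·1^k = c·x^i·y^j.
Substituting Z = 1: F(X, Y, 1) = x**2 - x*y - x - y**2 + 3*y + 1.
Note: deg(f) ≤ deg(F) = 2; strict inequality happens when F is divisible by Z (lost terms).


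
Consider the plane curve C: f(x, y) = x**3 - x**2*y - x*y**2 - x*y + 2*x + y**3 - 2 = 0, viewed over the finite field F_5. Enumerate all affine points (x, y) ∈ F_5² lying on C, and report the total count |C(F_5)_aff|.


Affine F_5-points: {(0, 3), (2, 0), (3, 3), (4, 0), (4, 4)}; count = 5.

For each of the 25 pairs (x, y) ∈ F_5², evaluate f(x, y) mod 5. Record the zeros.
  x = 0: [0↦3, 1↦4, 2↦1, 3↦0, 4↦2]  zeros at y ∈ {3}
  x = 1: [0↦1, 1↦4, 2↦1, 3↦3, 4↦1]  zeros at y ∈ ∅
  x = 2: [0↦0, 1↦3, 2↦3, 3↦1, 4↦3]  zeros at y ∈ {0}
  x = 3: [0↦1, 1↦2, 2↦3, 3↦0, 4↦4]  zeros at y ∈ {3}
  x = 4: [0↦0, 1↦2, 2↦2, 3↦1, 4↦0]  zeros at y ∈ {0, 4}
Collecting zeros: affine points = {(0, 3), (2, 0), (3, 3), (4, 0), (4, 4)}.
Total count |C(F_5)_aff| = 5.


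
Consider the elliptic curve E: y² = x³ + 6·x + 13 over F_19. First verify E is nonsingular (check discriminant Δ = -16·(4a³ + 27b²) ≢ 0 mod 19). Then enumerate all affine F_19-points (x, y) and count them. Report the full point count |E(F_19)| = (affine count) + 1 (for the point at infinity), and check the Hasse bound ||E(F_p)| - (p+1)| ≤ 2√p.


Affine points = {(1, 1), (1, 18), (3, 1), (3, 18), (4, 5), (4, 14), (5, 4), (5, 15), (9, 6), (9, 13), (10, 3), (10, 16), (11, 2), (11, 17), (15, 1), (15, 18), (16, 5), (16, 14), (18, 5), (18, 14)}; affine count = 20; |E(F_19)| = 21.

Discriminant check: Δ ∝ 4a³ + 27b² = 4·6³ + 27·13² = 4·216 + 27·169 ≡ 12 (mod 19). Nonzero ⇒ E is nonsingular.
For each x ∈ F_19, compute rhs = x³ + 6·x + 13 mod 19, then count y ∈ F_19 with y² ≡ rhs.
  x = 0: rhs = 13, matching y values: none (0 points).
  x = 1: rhs = 1, matching y values: 1, 18 (2 points).
  x = 2: rhs = 14, matching y values: none (0 points).
  x = 3: rhs = 1, matching y values: 1, 18 (2 points).
  x = 4: rhs = 6, matching y values: 5, 14 (2 points).
  x = 5: rhs = 16, matching y values: 4, 15 (2 points).
  x = 6: rhs = 18, matching y values: none (0 points).
  x = 7: rhs = 18, matching y values: none (0 points).
  x = 8: rhs = 3, matching y values: none (0 points).
  x = 9: rhs = 17, matching y values: 6, 13 (2 points).
  x = 10: rhs = 9, matching y values: 3, 16 (2 points).
  x = 11: rhs = 4, matching y values: 2, 17 (2 points).
  x = 12: rhs = 8, matching y values: none (0 points).
  x = 13: rhs = 8, matching y values: none (0 points).
  x = 14: rhs = 10, matching y values: none (0 points).
  x = 15: rhs = 1, matching y values: 1, 18 (2 points).
  x = 16: rhs = 6, matching y values: 5, 14 (2 points).
  x = 17: rhs = 12, matching y values: none (0 points).
  x = 18: rhs = 6, matching y values: 5, 14 (2 points).
Total affine count: 20.
Full point count |E(F_19)| = 20 + 1 = 21.
Hasse bound: |21 − (19+1)| = |1| = 1 ≤ 2√19 ≈ 8.7178 ✓.


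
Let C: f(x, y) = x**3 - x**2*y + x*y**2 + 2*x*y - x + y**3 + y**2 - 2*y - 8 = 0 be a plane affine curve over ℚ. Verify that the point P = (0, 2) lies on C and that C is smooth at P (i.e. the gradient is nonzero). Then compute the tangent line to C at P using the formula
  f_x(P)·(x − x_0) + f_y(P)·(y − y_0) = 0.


Tangent line at P: 7*x + 14*y - 28 = 0.

Step 1: f(0, 2) = 0, so P lies on C.
Step 2: partial derivatives
  f_x(x, y) = 3*x**2 - 2*x*y + y**2 + 2*y - 1, f_y(x, y) = -x**2 + 2*x*y + 2*x + 3*y**2 + 2*y - 2.
  f_x(P) = 7, f_y(P) = 14 (gradient nonzero, so P is smooth).
Step 3: tangent line at P: 7·(x − 0) + 14·(y − 2) = 0.
Expanding: 7*x + 14*y - 28 = 0.


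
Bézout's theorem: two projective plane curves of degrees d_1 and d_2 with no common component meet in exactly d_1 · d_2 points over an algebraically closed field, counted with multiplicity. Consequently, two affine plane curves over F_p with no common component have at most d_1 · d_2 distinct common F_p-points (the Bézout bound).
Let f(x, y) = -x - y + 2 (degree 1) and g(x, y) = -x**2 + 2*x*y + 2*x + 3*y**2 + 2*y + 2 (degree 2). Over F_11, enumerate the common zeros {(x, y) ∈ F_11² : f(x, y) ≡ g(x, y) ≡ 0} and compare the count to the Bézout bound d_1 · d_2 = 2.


Common zeros: {(5, 8)}; count = 1; Bézout bound = 2.

deg(f) = 1, deg(g) = 2, so Bézout bound = 2.
Scan x ∈ F_11. For each x, list the y ∈ F_11 with f(x, y) ≡ 0 and those with g(x, y) ≡ 0 (mod 11); the common zeros in that column are the intersection.
  x = 0: f ≡ 0 at y ∈ {2}; g ≡ 0 at y ∈ ∅; common: ∅.
  x = 1: f ≡ 0 at y ∈ {1}; g ≡ 0 at y ∈ ∅; common: ∅.
  x = 2: f ≡ 0 at y ∈ {0}; g ≡ 0 at y ∈ {1, 8}; common: ∅.
  x = 3: f ≡ 0 at y ∈ {10}; g ≡ 0 at y ∈ ∅; common: ∅.
  x = 4: f ≡ 0 at y ∈ {9}; g ≡ 0 at y ∈ ∅; common: ∅.
  x = 5: f ≡ 0 at y ∈ {8}; g ≡ 0 at y ∈ {8, 10}; common: {8}.
  x = 6: f ≡ 0 at y ∈ {7}; g ≡ 0 at y ∈ {0, 10}; common: ∅.
  x = 7: f ≡ 0 at y ∈ {6}; g ≡ 0 at y ∈ {0, 2}; common: ∅.
  x = 8: f ≡ 0 at y ∈ {5}; g ≡ 0 at y ∈ ∅; common: ∅.
  x = 9: f ≡ 0 at y ∈ {4}; g ≡ 0 at y ∈ ∅; common: ∅.
  x = 10: f ≡ 0 at y ∈ {3}; g ≡ 0 at y ∈ {2, 9}; common: ∅.
Collecting: common zeros = {(5, 8)}, so the count is 1.
Comparison with the Bézout bound: 1 ≤ 2 = deg(f)·deg(g), as expected for curves with no common component (the affine F_11-count falls short of the bound because intersections may lie at infinity, over extension fields, or carry multiplicity).


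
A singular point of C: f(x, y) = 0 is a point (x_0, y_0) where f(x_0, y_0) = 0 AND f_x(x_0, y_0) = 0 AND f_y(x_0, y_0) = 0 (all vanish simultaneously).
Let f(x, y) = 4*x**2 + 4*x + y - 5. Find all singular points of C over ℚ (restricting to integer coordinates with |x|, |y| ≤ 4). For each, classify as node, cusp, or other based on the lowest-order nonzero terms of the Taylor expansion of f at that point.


No singular points in the scanned grid; C is smooth there.

Compute partial derivatives:
  f_x = 8*x + 4.
  f_y = 1.
f_y = 1 is a nonzero constant, so f_y never vanishes: no point (x, y) can satisfy f = f_x = f_y = 0. In particular no (x, y) ∈ {−4, ..., 4}² is singular; the curve is smooth.


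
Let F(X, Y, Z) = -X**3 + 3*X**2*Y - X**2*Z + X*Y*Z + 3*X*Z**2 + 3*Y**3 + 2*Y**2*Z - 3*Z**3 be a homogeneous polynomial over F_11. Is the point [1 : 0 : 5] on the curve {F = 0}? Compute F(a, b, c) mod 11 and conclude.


F(1,0,5) ≡ 2 (mod 11); P is NOT on the curve.

Evaluate F(1, 0, 5) term-by-term (mod 11).
  -X**3 ↦ -1·1·1·1 = -1
  3*X**2*Y ↦ 3·1·0·1 = 0
  -X**2*Z ↦ -1·1·1·5 = -5
  X*Y*Z ↦ 1·1·0·5 = 0
  3*X*Z**2 ↦ 3·1·1·25 = 75
  3*Y**3 ↦ 3·1·0·1 = 0
  2*Y**2*Z ↦ 2·1·0·5 = 0
  -3*Z**3 ↦ -3·1·1·125 = -375
Sum: F(1, 0, 5) = (-1) + (0) + (-5) + (0) + (75) + (0) + (0) + (-375) = -306.
Reducing mod 11: -306 ≡ 2 (mod 11).
Since F(a, b, c) ≡ 2 ≠ 0 (mod 11), P does NOT lie on the curve.


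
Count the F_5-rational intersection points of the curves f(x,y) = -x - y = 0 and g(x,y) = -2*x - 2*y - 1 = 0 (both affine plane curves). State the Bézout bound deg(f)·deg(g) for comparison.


Common zeros: ∅; count = 0; Bézout bound = 1.

deg(f) = 1, deg(g) = 1, so Bézout bound = 1.
Scan x ∈ F_5. For each x, list the y ∈ F_5 with f(x, y) ≡ 0 and those with g(x, y) ≡ 0 (mod 5); the common zeros in that column are the intersection.
  x = 0: f ≡ 0 at y ∈ {0}; g ≡ 0 at y ∈ {2}; common: ∅.
  x = 1: f ≡ 0 at y ∈ {4}; g ≡ 0 at y ∈ {1}; common: ∅.
  x = 2: f ≡ 0 at y ∈ {3}; g ≡ 0 at y ∈ {0}; common: ∅.
  x = 3: f ≡ 0 at y ∈ {2}; g ≡ 0 at y ∈ {4}; common: ∅.
  x = 4: f ≡ 0 at y ∈ {1}; g ≡ 0 at y ∈ {3}; common: ∅.
Collecting: common zeros = ∅, so the count is 0.
Comparison with the Bézout bound: 0 ≤ 1 = deg(f)·deg(g), as expected for curves with no common component (the affine F_5-count falls short of the bound because intersections may lie at infinity, over extension fields, or carry multiplicity).


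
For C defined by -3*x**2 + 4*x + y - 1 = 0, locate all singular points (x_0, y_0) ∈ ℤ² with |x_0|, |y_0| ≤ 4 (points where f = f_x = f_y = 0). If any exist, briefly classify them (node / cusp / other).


No singular points in the scanned grid; C is smooth there.

Compute partial derivatives:
  f_x = 4 - 6*x.
  f_y = 1.
f_y = 1 is a nonzero constant, so f_y never vanishes: no point (x, y) can satisfy f = f_x = f_y = 0. In particular no (x, y) ∈ {−4, ..., 4}² is singular; the curve is smooth.


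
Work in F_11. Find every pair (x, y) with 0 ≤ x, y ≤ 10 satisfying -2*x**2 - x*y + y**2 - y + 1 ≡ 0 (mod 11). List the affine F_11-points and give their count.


Affine F_11-points: {(2, 6), (2, 8), (5, 8), (5, 9), (6, 1), (6, 6), (7, 9), (7, 10), (10, 1), (10, 10)}; count = 10.

For each of the 121 pairs (x, y) ∈ F_11², evaluate f(x, y) mod 11. Record the zeros.
  x = 0: [0↦1, 1↦1, 2↦3, 3↦7, 4↦2, 5↦10, 6↦9, 7↦10, 8↦2, 9↦7, 10↦3]  zeros at y ∈ ∅
  x = 1: [0↦10, 1↦9, 2↦10, 3↦2, 4↦7, 5↦3, 6↦1, 7↦1, 8↦3, 9↦7, 10↦2]  zeros at y ∈ ∅
  x = 2: [0↦4, 1↦2, 2↦2, 3↦4, 4↦8, 5↦3, 6↦0, 7↦10, 8↦0, 9↦3, 10↦8]  zeros at y ∈ {6, 8}
  x = 3: [0↦5, 1↦2, 2↦1, 3↦2, 4↦5, 5↦10, 6↦6, 7↦4, 8↦4, 9↦6, 10↦10]  zeros at y ∈ ∅
  x = 4: [0↦2, 1↦9, 2↦7, 3↦7, 4↦9, 5↦2, 6↦8, 7↦5, 8↦4, 9↦5, 10↦8]  zeros at y ∈ ∅
  x = 5: [0↦6, 1↦1, 2↦9, 3↦8, 4↦9, 5↦1, 6↦6, 7↦2, 8↦0, 9↦0, 10↦2]  zeros at y ∈ {8, 9}
  x = 6: [0↦6, 1↦0, 2↦7, 3↦5, 4↦5, 5↦7, 6↦0, 7↦6, 8↦3, 9↦2, 10↦3]  zeros at y ∈ {1, 6}
  x = 7: [0↦2, 1↦6, 2↦1, 3↦9, 4↦8, 5↦9, 6↦1, 7↦6, 8↦2, 9↦0, 10↦0]  zeros at y ∈ {9, 10}
  x = 8: [0↦5, 1↦8, 2↦2, 3↦9, 4↦7, 5↦7, 6↦9, 7↦2, 8↦8, 9↦5, 10↦4]  zeros at y ∈ ∅
  x = 9: [0↦4, 1↦6, 2↦10, 3↦5, 4↦2, 5↦1, 6↦2, 7↦5, 8↦10, 9↦6, 10↦4]  zeros at y ∈ ∅
  x = 10: [0↦10, 1↦0, 2↦3, 3↦8, 4↦4, 5↦2, 6↦2, 7↦4, 8↦8, 9↦3, 10↦0]  zeros at y ∈ {1, 10}
Collecting zeros: affine points = {(2, 6), (2, 8), (5, 8), (5, 9), (6, 1), (6, 6), (7, 9), (7, 10), (10, 1), (10, 10)}.
Total count |C(F_11)_aff| = 10.


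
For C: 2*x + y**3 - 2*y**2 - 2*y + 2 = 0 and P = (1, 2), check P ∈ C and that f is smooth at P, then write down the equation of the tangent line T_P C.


Tangent line at P: 2*x + 2*y - 6 = 0.

Step 1: f(1, 2) = 0, so P lies on C.
Step 2: partial derivatives
  f_x(x, y) = 2, f_y(x, y) = 3*y**2 - 4*y - 2.
  f_x(P) = 2, f_y(P) = 2 (gradient nonzero, so P is smooth).
Step 3: tangent line at P: 2·(x − 1) + 2·(y − 2) = 0.
Expanding: 2*x + 2*y - 6 = 0.


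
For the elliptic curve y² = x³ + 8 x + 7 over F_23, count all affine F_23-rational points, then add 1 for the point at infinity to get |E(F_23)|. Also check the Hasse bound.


Affine points = {(1, 4), (1, 19), (2, 10), (2, 13), (3, 9), (3, 14), (6, 8), (6, 15), (8, 10), (8, 13), (9, 7), (9, 16), (10, 11), (10, 12), (11, 0), (13, 10), (13, 13), (15, 11), (15, 12), (18, 7), (18, 16), (19, 7), (19, 16), (20, 5), (20, 18), (21, 11), (21, 12)}; affine count = 27; |E(F_23)| = 28.

Discriminant check: Δ ∝ 4a³ + 27b² = 4·8³ + 27·7² = 4·512 + 27·49 ≡ 13 (mod 23). Nonzero ⇒ E is nonsingular.
For each x ∈ F_23, compute rhs = x³ + 8·x + 7 mod 23, then count y ∈ F_23 with y² ≡ rhs.
  x = 0: rhs = 7, matching y values: none (0 points).
  x = 1: rhs = 16, matching y values: 4, 19 (2 points).
  x = 2: rhs = 8, matching y values: 10, 13 (2 points).
  x = 3: rhs = 12, matching y values: 9, 14 (2 points).
  x = 4: rhs = 11, matching y values: none (0 points).
  x = 5: rhs = 11, matching y values: none (0 points).
  x = 6: rhs = 18, matching y values: 8, 15 (2 points).
  x = 7: rhs = 15, matching y values: none (0 points).
  x = 8: rhs = 8, matching y values: 10, 13 (2 points).
  x = 9: rhs = 3, matching y values: 7, 16 (2 points).
  x = 10: rhs = 6, matching y values: 11, 12 (2 points).
  x = 11: rhs = 0, matching y values: 0 (1 points).
  x = 12: rhs = 14, matching y values: none (0 points).
  x = 13: rhs = 8, matching y values: 10, 13 (2 points).
  x = 14: rhs = 11, matching y values: none (0 points).
  x = 15: rhs = 6, matching y values: 11, 12 (2 points).
  x = 16: rhs = 22, matching y values: none (0 points).
  x = 17: rhs = 19, matching y values: none (0 points).
  x = 18: rhs = 3, matching y values: 7, 16 (2 points).
  x = 19: rhs = 3, matching y values: 7, 16 (2 points).
  x = 20: rhs = 2, matching y values: 5, 18 (2 points).
  x = 21: rhs = 6, matching y values: 11, 12 (2 points).
  x = 22: rhs = 21, matching y values: none (0 points).
Total affine count: 27.
Full point count |E(F_23)| = 27 + 1 = 28.
Hasse bound: |28 − (23+1)| = |4| = 4 ≤ 2√23 ≈ 9.5917 ✓.


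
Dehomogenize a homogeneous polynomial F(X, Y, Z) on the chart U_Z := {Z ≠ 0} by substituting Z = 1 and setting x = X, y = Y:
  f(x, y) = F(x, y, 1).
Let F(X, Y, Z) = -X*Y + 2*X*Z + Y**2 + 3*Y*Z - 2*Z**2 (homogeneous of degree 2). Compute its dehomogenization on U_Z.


f(x, y) = -x*y + 2*x + y**2 + 3*y - 2

On U_Z we set Z = 1. Each monomial c·X^i·Y^j·Z^k in F becomes c·x^i·y^j·1^k = c·x^i·y^j.
Substituting Z = 1: F(X, Y, 1) = -x*y + 2*x + y**2 + 3*y - 2.
Note: deg(f) ≤ deg(F) = 2; strict inequality happens when F is divisible by Z (lost terms).


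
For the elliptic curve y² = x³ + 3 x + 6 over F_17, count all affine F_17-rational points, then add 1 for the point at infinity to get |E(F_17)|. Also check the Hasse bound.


Affine points = {(3, 5), (3, 12), (6, 6), (6, 11), (7, 8), (7, 9), (8, 7), (8, 10), (10, 4), (10, 13), (12, 6), (12, 11), (13, 7), (13, 10), (14, 2), (14, 15), (15, 3), (15, 14), (16, 6), (16, 11)}; affine count = 20; |E(F_17)| = 21.

Discriminant check: Δ ∝ 4a³ + 27b² = 4·3³ + 27·6² = 4·27 + 27·36 ≡ 9 (mod 17). Nonzero ⇒ E is nonsingular.
For each x ∈ F_17, compute rhs = x³ + 3·x + 6 mod 17, then count y ∈ F_17 with y² ≡ rhs.
  x = 0: rhs = 6, matching y values: none (0 points).
  x = 1: rhs = 10, matching y values: none (0 points).
  x = 2: rhs = 3, matching y values: none (0 points).
  x = 3: rhs = 8, matching y values: 5, 12 (2 points).
  x = 4: rhs = 14, matching y values: none (0 points).
  x = 5: rhs = 10, matching y values: none (0 points).
  x = 6: rhs = 2, matching y values: 6, 11 (2 points).
  x = 7: rhs = 13, matching y values: 8, 9 (2 points).
  x = 8: rhs = 15, matching y values: 7, 10 (2 points).
  x = 9: rhs = 14, matching y values: none (0 points).
  x = 10: rhs = 16, matching y values: 4, 13 (2 points).
  x = 11: rhs = 10, matching y values: none (0 points).
  x = 12: rhs = 2, matching y values: 6, 11 (2 points).
  x = 13: rhs = 15, matching y values: 7, 10 (2 points).
  x = 14: rhs = 4, matching y values: 2, 15 (2 points).
  x = 15: rhs = 9, matching y values: 3, 14 (2 points).
  x = 16: rhs = 2, matching y values: 6, 11 (2 points).
Total affine count: 20.
Full point count |E(F_17)| = 20 + 1 = 21.
Hasse bound: |21 − (17+1)| = |3| = 3 ≤ 2√17 ≈ 8.2462 ✓.


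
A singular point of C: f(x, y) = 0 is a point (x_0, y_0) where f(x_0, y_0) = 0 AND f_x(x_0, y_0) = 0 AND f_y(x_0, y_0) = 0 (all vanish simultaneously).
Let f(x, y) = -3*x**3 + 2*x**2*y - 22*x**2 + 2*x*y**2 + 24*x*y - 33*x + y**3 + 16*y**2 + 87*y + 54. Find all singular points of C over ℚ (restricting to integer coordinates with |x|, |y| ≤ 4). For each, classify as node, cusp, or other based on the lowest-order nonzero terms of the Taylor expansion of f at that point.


Singular points: {(-3, -3)}; classification: node.

Compute partial derivatives:
  f_x = -9*x**2 + 4*x*y - 44*x + 2*y**2 + 24*y - 33.
  f_y = 2*x**2 + 4*x*y + 24*x + 3*y**2 + 32*y + 87.
Scan x_0 ∈ {−4, ..., 4}. For each x_0, f_y(x_0, y) is a polynomial in y; find its integer roots y ∈ {−4, ..., 4}, then test f_x and f at those candidates.
  x = -4: f_y(-4, y) = 3*y**2 + 16*y + 23; no integer root y with |y| ≤ 4.
  x = -3: f_y(-3, y) = 3*y**2 + 20*y + 33; vanishes at y ∈ {-3}. (-3, -3): f_x = 0, f = 0 — SINGULAR.
  x = -2: f_y(-2, y) = 3*y**2 + 24*y + 47; no integer root y with |y| ≤ 4.
  x = -1: f_y(-1, y) = 3*y**2 + 28*y + 65; no integer root y with |y| ≤ 4.
  x = 0: f_y(0, y) = 3*y**2 + 32*y + 87; no integer root y with |y| ≤ 4.
  x = 1: f_y(1, y) = 3*y**2 + 36*y + 113; no integer root y with |y| ≤ 4.
  x = 2: f_y(2, y) = 3*y**2 + 40*y + 143; no integer root y with |y| ≤ 4.
  x = 3: f_y(3, y) = 3*y**2 + 44*y + 177; no integer root y with |y| ≤ 4.
  x = 4: f_y(4, y) = 3*y**2 + 48*y + 215; no integer root y with |y| ≤ 4.
Only singular point on the grid: (-3, -3).
Classify: substitute x = -3 + u, y = -3 + v and expand: f = -3*u**3 + 2*u**2*v - u**2 + 2*u*v**2 + v**3 + v**2.
No constant or linear terms (consistent with a singular point). Quadratic part: -u**2 + v**2. Cubic part: -3*u**3 + 2*u**2*v + 2*u*v**2 + v**3.
The quadratic part v**2 - u**2 = (v − u)(v + u) splits into two distinct linear factors, so there are two distinct tangent lines y − -3 = ±(x − -3) — this is a node (ordinary double point).
Classification: node.


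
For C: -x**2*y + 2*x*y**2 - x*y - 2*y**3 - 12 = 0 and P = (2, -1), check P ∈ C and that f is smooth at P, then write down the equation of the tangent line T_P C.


Tangent line at P: 7*x - 20*y - 34 = 0.

Step 1: f(2, -1) = 0, so P lies on C.
Step 2: partial derivatives
  f_x(x, y) = -2*x*y + 2*y**2 - y, f_y(x, y) = -x**2 + 4*x*y - x - 6*y**2.
  f_x(P) = 7, f_y(P) = -20 (gradient nonzero, so P is smooth).
Step 3: tangent line at P: 7·(x − 2) + -20·(y − -1) = 0.
Expanding: 7*x - 20*y - 34 = 0.


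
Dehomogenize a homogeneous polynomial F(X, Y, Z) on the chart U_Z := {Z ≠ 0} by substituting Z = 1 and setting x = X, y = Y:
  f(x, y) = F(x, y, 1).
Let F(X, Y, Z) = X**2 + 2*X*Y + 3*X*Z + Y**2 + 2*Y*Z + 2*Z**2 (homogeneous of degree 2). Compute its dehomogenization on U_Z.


f(x, y) = x**2 + 2*x*y + 3*x + y**2 + 2*y + 2

On U_Z we set Z = 1. Each monomial c·X^i·Y^j·Z^k in F becomes c·x^i·y^j·1^k = c·x^i·y^j.
Substituting Z = 1: F(X, Y, 1) = x**2 + 2*x*y + 3*x + y**2 + 2*y + 2.
Note: deg(f) ≤ deg(F) = 2; strict inequality happens when F is divisible by Z (lost terms).


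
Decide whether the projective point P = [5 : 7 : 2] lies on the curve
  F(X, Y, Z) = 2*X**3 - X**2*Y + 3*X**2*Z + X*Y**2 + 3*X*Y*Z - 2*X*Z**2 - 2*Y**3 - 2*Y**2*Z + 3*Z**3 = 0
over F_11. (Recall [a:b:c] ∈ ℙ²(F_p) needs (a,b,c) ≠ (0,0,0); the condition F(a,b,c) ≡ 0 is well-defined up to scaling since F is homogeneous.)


F(5,7,2) ≡ 2 (mod 11); P is NOT on the curve.

Evaluate F(5, 7, 2) term-by-term (mod 11).
  2*X**3 ↦ 2·125·1·1 = 250
  -X**2*Y ↦ -1·25·7·1 = -175
  3*X**2*Z ↦ 3·25·1·2 = 150
  X*Y**2 ↦ 1·5·49·1 = 245
  3*X*Y*Z ↦ 3·5·7·2 = 210
  -2*X*Z**2 ↦ -2·5·1·4 = -40
  -2*Y**3 ↦ -2·1·343·1 = -686
  -2*Y**2*Z ↦ -2·1·49·2 = -196
  3*Z**3 ↦ 3·1·1·8 = 24
Sum: F(5, 7, 2) = (250) + (-175) + (150) + (245) + (210) + (-40) + (-686) + (-196) + (24) = -218.
Reducing mod 11: -218 ≡ 2 (mod 11).
Since F(a, b, c) ≡ 2 ≠ 0 (mod 11), P does NOT lie on the curve.


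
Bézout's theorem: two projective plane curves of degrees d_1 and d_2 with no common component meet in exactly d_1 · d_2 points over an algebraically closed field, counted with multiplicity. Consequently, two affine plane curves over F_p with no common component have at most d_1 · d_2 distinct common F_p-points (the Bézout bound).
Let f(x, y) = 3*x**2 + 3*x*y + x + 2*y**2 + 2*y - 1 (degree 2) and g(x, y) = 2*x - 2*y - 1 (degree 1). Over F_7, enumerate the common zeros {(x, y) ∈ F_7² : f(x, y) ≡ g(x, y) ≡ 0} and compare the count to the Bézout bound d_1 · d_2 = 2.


Common zeros: {(5, 1), (6, 2)}; count = 2; Bézout bound = 2.

deg(f) = 2, deg(g) = 1, so Bézout bound = 2.
Scan x ∈ F_7. For each x, list the y ∈ F_7 with f(x, y) ≡ 0 and those with g(x, y) ≡ 0 (mod 7); the common zeros in that column are the intersection.
  x = 0: f ≡ 0 at y ∈ ∅; g ≡ 0 at y ∈ {3}; common: ∅.
  x = 1: f ≡ 0 at y ∈ {2, 6}; g ≡ 0 at y ∈ {4}; common: ∅.
  x = 2: f ≡ 0 at y ∈ {4, 6}; g ≡ 0 at y ∈ {5}; common: ∅.
  x = 3: f ≡ 0 at y ∈ {1, 4}; g ≡ 0 at y ∈ {6}; common: ∅.
  x = 4: f ≡ 0 at y ∈ ∅; g ≡ 0 at y ∈ {0}; common: ∅.
  x = 5: f ≡ 0 at y ∈ {1}; g ≡ 0 at y ∈ {1}; common: {1}.
  x = 6: f ≡ 0 at y ∈ {2}; g ≡ 0 at y ∈ {2}; common: {2}.
Collecting: common zeros = {(5, 1), (6, 2)}, so the count is 2.
Comparison with the Bézout bound: 2 ≤ 2 = deg(f)·deg(g), as expected for curves with no common component (the bound is attained).


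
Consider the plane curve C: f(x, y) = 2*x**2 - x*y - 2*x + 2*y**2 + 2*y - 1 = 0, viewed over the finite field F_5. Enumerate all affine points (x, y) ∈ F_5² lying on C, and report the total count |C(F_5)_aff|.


Affine F_5-points: {(1, 3), (1, 4), (2, 1), (2, 4), (4, 3)}; count = 5.

For each of the 25 pairs (x, y) ∈ F_5², evaluate f(x, y) mod 5. Record the zeros.
  x = 0: [0↦4, 1↦3, 2↦1, 3↦3, 4↦4]  zeros at y ∈ ∅
  x = 1: [0↦4, 1↦2, 2↦4, 3↦0, 4↦0]  zeros at y ∈ {3, 4}
  x = 2: [0↦3, 1↦0, 2↦1, 3↦1, 4↦0]  zeros at y ∈ {1, 4}
  x = 3: [0↦1, 1↦2, 2↦2, 3↦1, 4↦4]  zeros at y ∈ ∅
  x = 4: [0↦3, 1↦3, 2↦2, 3↦0, 4↦2]  zeros at y ∈ {3}
Collecting zeros: affine points = {(1, 3), (1, 4), (2, 1), (2, 4), (4, 3)}.
Total count |C(F_5)_aff| = 5.


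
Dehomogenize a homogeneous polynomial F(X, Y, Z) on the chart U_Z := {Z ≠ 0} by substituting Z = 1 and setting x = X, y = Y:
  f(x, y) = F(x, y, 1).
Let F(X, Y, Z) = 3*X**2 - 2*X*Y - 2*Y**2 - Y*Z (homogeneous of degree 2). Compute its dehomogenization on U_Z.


f(x, y) = 3*x**2 - 2*x*y - 2*y**2 - y

On U_Z we set Z = 1. Each monomial c·X^i·Y^j·Z^k in F becomes c·x^i·y^j·1^k = c·x^i·y^j.
Substituting Z = 1: F(X, Y, 1) = 3*x**2 - 2*x*y - 2*y**2 - y.
Note: deg(f) ≤ deg(F) = 2; strict inequality happens when F is divisible by Z (lost terms).


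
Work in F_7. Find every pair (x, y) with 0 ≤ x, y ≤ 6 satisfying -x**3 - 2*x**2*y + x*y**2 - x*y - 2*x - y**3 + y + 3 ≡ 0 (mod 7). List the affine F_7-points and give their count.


Affine F_7-points: {(0, 3), (1, 0), (1, 4), (2, 4), (3, 4), (5, 1)}; count = 6.

For each of the 49 pairs (x, y) ∈ F_7², evaluate f(x, y) mod 7. Record the zeros.
  x = 0: [0↦3, 1↦3, 2↦4, 3↦0, 4↦6, 5↦2, 6↦3]  zeros at y ∈ {3}
  x = 1: [0↦0, 1↦5, 2↦6, 3↦4, 4↦0, 5↦2, 6↦4]  zeros at y ∈ {0, 4}
  x = 2: [0↦5, 1↦4, 2↦1, 3↦4, 4↦0, 5↦4, 6↦3]  zeros at y ∈ {4}
  x = 3: [0↦5, 1↦1, 2↦4, 3↦1, 4↦0, 5↦2, 6↦1]  zeros at y ∈ {4}
  x = 4: [0↦1, 1↦4, 2↦2, 3↦3, 4↦1, 5↦4, 6↦6]  zeros at y ∈ ∅
  x = 5: [0↦1, 1↦0, 2↦3, 3↦4, 4↦4, 5↦4, 6↦5]  zeros at y ∈ {1}
  x = 6: [0↦6, 1↦4, 2↦1, 3↦5, 4↦3, 5↦3, 6↦6]  zeros at y ∈ ∅
Collecting zeros: affine points = {(0, 3), (1, 0), (1, 4), (2, 4), (3, 4), (5, 1)}.
Total count |C(F_7)_aff| = 6.


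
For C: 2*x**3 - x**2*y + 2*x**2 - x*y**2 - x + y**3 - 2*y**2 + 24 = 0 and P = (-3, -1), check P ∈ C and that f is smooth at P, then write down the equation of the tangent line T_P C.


Tangent line at P: 34*x - 8*y + 94 = 0.

Step 1: f(-3, -1) = 0, so P lies on C.
Step 2: partial derivatives
  f_x(x, y) = 6*x**2 - 2*x*y + 4*x - y**2 - 1, f_y(x, y) = -x**2 - 2*x*y + 3*y**2 - 4*y.
  f_x(P) = 34, f_y(P) = -8 (gradient nonzero, so P is smooth).
Step 3: tangent line at P: 34·(x − -3) + -8·(y − -1) = 0.
Expanding: 34*x - 8*y + 94 = 0.


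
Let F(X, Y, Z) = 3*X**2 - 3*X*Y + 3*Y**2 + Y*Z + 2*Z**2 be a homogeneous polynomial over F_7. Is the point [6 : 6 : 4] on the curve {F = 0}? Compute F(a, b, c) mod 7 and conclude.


F(6,6,4) ≡ 3 (mod 7); P is NOT on the curve.

Evaluate F(6, 6, 4) term-by-term (mod 7).
  3*X**2 ↦ 3·36·1·1 = 108
  -3*X*Y ↦ -3·6·6·1 = -108
  3*Y**2 ↦ 3·1·36·1 = 108
  Y*Z ↦ 1·1·6·4 = 24
  2*Z**2 ↦ 2·1·1·16 = 32
Sum: F(6, 6, 4) = (108) + (-108) + (108) + (24) + (32) = 164.
Reducing mod 7: 164 ≡ 3 (mod 7).
Since F(a, b, c) ≡ 3 ≠ 0 (mod 7), P does NOT lie on the curve.


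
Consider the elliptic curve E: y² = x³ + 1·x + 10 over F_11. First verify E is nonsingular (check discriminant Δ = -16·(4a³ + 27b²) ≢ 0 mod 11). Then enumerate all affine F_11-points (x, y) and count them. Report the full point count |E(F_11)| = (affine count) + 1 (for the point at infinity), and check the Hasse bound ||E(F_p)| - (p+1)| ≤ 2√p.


Affine points = {(1, 1), (1, 10), (2, 3), (2, 8), (4, 1), (4, 10), (6, 1), (6, 10), (9, 0)}; affine count = 9; |E(F_11)| = 10.

Discriminant check: Δ ∝ 4a³ + 27b² = 4·1³ + 27·10² = 4·1 + 27·100 ≡ 9 (mod 11). Nonzero ⇒ E is nonsingular.
For each x ∈ F_11, compute rhs = x³ + 1·x + 10 mod 11, then count y ∈ F_11 with y² ≡ rhs.
  x = 0: rhs = 10, matching y values: none (0 points).
  x = 1: rhs = 1, matching y values: 1, 10 (2 points).
  x = 2: rhs = 9, matching y values: 3, 8 (2 points).
  x = 3: rhs = 7, matching y values: none (0 points).
  x = 4: rhs = 1, matching y values: 1, 10 (2 points).
  x = 5: rhs = 8, matching y values: none (0 points).
  x = 6: rhs = 1, matching y values: 1, 10 (2 points).
  x = 7: rhs = 8, matching y values: none (0 points).
  x = 8: rhs = 2, matching y values: none (0 points).
  x = 9: rhs = 0, matching y values: 0 (1 points).
  x = 10: rhs = 8, matching y values: none (0 points).
Total affine count: 9.
Full point count |E(F_11)| = 9 + 1 = 10.
Hasse bound: |10 − (11+1)| = |-2| = 2 ≤ 2√11 ≈ 6.6332 ✓.
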